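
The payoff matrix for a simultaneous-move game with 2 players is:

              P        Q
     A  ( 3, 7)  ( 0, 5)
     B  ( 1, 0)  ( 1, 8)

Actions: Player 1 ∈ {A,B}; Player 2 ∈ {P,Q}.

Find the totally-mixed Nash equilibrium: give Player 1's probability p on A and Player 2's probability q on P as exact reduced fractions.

P1 mixes 4/5 on A; P2 mixes 1/3 on P

P1 indiff ⇒ q·3+(1-q)·0 = q·1+(1-q)·1 ⇒ q(2) = (1-q)(1) ⇒ q = 1/3
P2 indiff ⇒ p·7+(1-p)·0 = p·5+(1-p)·8 ⇒ p(2) = (1-p)(8) ⇒ p = 4/5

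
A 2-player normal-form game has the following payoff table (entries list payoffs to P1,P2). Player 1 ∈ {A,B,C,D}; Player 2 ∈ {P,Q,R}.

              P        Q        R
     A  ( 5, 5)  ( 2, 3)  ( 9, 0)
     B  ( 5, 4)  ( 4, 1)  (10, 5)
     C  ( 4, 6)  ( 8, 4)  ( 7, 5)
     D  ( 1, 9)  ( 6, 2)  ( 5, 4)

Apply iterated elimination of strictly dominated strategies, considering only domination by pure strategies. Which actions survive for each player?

P1 drop D (C beats it: P:4>1 Q:8>6 R:7>5)
P2 drop Q (P beats it: A:5>3 B:4>1 C:6>4)
P1 drop C (A beats it: P:5>4 R:9>7)
P1→{A,B} P2→{P,R}

Remaining: P1:{A,B} P2:{P,R}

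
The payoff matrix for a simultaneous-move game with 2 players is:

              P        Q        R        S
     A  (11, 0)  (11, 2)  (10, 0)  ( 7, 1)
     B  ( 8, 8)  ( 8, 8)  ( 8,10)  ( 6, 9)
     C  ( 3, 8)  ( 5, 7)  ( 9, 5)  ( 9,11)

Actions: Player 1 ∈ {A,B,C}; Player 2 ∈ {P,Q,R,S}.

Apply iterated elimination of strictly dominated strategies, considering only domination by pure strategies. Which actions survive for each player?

P1 drop B (A beats it: P:11>8 Q:11>8 R:10>8 S:7>6)
P2 drop P (S beats it: A:1>0 C:11>8)
P2 drop R (Q beats it: A:2>0 C:7>5)
P1→{A,C} P2→{Q,S}

Remaining: P1:{A,C} P2:{Q,S}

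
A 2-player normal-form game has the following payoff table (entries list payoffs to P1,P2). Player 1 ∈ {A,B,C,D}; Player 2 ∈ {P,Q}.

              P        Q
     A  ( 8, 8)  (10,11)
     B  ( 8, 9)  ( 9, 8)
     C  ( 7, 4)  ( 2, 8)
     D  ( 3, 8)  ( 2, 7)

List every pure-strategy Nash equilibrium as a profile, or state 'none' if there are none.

Nash profiles: (A,Q), (B,P)

(A,P): not NE [P2→Q gives 11>8]
(A,Q): NE
(B,P): NE
(B,Q): not NE [P1→A gives 10>9; P2→P gives 9>8]
(C,P): not NE [P1→B gives 8>7; P2→Q gives 8>4]
(C,Q): not NE [P1→A gives 10>2]
(D,P): not NE [P1→B gives 8>3]
(D,Q): not NE [P1→A gives 10>2; P2→P gives 8>7]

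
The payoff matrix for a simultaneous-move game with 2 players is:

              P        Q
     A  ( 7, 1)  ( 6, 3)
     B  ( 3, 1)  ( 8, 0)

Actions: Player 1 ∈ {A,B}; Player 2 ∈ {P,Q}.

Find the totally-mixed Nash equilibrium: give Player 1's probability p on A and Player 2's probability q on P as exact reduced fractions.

P1 indiff ⇒ q·7+(1-q)·6 = q·3+(1-q)·8 ⇒ q(4) = (1-q)(2) ⇒ q = 1/3
P2 indiff ⇒ p·1+(1-p)·1 = p·3+(1-p)·0 ⇒ p(-2) = (1-p)(-1) ⇒ p = 1/3

(p,q) = (1/3, 1/3)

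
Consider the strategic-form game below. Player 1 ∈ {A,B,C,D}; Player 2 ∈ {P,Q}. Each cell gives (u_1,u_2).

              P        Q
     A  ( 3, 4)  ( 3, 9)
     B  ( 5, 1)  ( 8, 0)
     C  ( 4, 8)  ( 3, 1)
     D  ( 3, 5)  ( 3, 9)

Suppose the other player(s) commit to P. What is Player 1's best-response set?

u_1(A vs P) = 3
u_1(B vs P) = 5
u_1(C vs P) = 4
u_1(D vs P) = 3
max payoff 5 at {B}

P1 best: {B}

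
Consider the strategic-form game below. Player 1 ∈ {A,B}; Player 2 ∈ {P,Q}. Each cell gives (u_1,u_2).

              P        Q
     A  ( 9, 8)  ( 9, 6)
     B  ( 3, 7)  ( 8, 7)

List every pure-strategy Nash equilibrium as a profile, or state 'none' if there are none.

(A,P): NE
(A,Q): not NE [P2→P gives 8>6]
(B,P): not NE [P1→A gives 9>3]
(B,Q): not NE [P1→A gives 9>8]

NE set: (A,P)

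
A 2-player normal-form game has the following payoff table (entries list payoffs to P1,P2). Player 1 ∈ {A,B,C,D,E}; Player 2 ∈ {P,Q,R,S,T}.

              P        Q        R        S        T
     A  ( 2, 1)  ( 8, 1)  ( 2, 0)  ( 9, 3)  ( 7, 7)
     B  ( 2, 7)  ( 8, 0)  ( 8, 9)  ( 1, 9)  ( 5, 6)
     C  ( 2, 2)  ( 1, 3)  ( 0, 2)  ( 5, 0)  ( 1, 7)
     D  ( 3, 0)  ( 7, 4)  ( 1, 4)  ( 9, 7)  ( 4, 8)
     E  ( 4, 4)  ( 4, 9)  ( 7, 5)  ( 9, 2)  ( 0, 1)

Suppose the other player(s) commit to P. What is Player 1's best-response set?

u_1(A vs P) = 2
u_1(B vs P) = 2
u_1(C vs P) = 2
u_1(D vs P) = 3
u_1(E vs P) = 4
max payoff 4 at {E}

argmax u_1 = {E}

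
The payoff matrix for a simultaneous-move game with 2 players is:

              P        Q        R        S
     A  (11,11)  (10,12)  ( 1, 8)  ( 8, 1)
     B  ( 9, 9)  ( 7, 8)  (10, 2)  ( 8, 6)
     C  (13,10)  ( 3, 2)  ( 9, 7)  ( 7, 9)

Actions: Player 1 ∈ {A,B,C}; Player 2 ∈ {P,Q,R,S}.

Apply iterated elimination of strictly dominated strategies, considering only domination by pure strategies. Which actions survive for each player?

Survivors P1:{A,C} P2:{P,Q}

P2 drop R (P beats it: A:11>8 B:9>2 C:10>7)
P2 drop S (P beats it: A:11>1 B:9>6 C:10>9)
P1 drop B (A beats it: P:11>9 Q:10>7)
P1→{A,C} P2→{P,Q}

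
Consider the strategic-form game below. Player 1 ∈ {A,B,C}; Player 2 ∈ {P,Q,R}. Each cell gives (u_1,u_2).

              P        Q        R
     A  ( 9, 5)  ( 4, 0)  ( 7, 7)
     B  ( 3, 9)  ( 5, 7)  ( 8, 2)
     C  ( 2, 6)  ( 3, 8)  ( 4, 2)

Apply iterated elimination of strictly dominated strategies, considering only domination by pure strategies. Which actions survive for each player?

P1 drop C (A beats it: P:9>2 Q:4>3 R:7>4)
P2 drop Q (P beats it: A:5>0 B:9>7)
P1→{A,B} P2→{P,R}

Remaining: P1:{A,B} P2:{P,R}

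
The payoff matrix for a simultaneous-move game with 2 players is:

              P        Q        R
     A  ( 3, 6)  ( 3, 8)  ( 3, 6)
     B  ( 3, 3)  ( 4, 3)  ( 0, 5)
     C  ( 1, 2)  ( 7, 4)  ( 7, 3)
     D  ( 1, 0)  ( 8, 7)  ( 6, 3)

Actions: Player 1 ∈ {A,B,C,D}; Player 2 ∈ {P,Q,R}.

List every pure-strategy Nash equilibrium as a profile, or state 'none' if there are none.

PSNE = {(D,Q)}

(A,P): not NE [P2→Q gives 8>6]
(A,Q): not NE [P1→D gives 8>3]
(A,R): not NE [P1→C gives 7>3; P2→Q gives 8>6]
(B,P): not NE [P2→R gives 5>3]
(B,Q): not NE [P1→D gives 8>4; P2→R gives 5>3]
(B,R): not NE [P1→C gives 7>0]
(C,P): not NE [P1→B gives 3>1; P2→Q gives 4>2]
(C,Q): not NE [P1→D gives 8>7]
(C,R): not NE [P2→Q gives 4>3]
(D,P): not NE [P1→B gives 3>1; P2→Q gives 7>0]
(D,Q): NE
(D,R): not NE [P1→C gives 7>6; P2→Q gives 7>3]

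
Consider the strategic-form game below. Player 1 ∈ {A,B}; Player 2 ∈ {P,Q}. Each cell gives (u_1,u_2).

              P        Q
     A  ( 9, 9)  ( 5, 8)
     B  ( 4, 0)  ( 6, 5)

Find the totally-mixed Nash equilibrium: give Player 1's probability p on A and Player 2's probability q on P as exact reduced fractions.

P1 indiff ⇒ q·9+(1-q)·5 = q·4+(1-q)·6 ⇒ q(5) = (1-q)(1) ⇒ q = 1/6
P2 indiff ⇒ p·9+(1-p)·0 = p·8+(1-p)·5 ⇒ p(1) = (1-p)(5) ⇒ p = 5/6

p=5/6, q=1/6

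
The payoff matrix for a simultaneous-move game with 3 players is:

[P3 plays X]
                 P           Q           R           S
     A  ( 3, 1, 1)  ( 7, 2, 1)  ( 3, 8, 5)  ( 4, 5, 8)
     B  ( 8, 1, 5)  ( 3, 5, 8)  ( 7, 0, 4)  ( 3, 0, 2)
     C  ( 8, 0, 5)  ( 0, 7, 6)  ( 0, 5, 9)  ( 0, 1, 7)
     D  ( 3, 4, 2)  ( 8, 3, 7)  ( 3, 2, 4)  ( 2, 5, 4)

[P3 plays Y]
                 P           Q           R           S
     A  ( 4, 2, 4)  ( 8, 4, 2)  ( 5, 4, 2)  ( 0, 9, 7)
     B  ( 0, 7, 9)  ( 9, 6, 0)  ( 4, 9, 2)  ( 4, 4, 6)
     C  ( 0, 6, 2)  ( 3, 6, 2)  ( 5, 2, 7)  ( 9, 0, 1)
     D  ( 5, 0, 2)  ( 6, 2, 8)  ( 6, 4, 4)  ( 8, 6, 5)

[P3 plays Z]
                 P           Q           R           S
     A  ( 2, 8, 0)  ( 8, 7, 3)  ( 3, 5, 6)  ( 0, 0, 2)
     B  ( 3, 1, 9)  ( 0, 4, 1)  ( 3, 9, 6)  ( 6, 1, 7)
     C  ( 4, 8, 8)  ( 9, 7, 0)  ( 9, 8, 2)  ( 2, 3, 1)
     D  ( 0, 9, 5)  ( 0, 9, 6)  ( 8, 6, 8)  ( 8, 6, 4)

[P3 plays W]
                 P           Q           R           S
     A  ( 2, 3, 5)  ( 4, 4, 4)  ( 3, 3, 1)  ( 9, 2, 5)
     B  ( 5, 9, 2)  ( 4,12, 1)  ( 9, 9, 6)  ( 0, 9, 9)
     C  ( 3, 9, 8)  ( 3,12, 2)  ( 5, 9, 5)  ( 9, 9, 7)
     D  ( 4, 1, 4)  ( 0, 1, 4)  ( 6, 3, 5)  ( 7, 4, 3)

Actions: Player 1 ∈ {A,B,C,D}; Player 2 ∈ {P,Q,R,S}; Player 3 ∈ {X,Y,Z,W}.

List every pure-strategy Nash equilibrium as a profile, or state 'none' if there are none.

NE set: (A,Q,W), (C,P,Z)

(A,P,X): not NE [P1→C gives 8>3; P2→R gives 8>1; P3→W gives 5>1]
(A,P,Y): not NE [P1→D gives 5>4; P2→S gives 9>2; P3→W gives 5>4]
(A,P,Z): not NE [P1→C gives 4>2; P3→W gives 5>0]
(A,P,W): not NE [P1→B gives 5>2; P2→Q gives 4>3]
(A,Q,X): not NE [P1→D gives 8>7; P2→R gives 8>2; P3→W gives 4>1]
(A,Q,Y): not NE [P1→B gives 9>8; P2→S gives 9>4; P3→W gives 4>2]
(A,Q,Z): not NE [P1→C gives 9>8; P2→P gives 8>7; P3→W gives 4>3]
(A,Q,W): NE
(A,R,X): not NE [P1→B gives 7>3; P3→Z gives 6>5]
(A,R,Y): not NE [P1→D gives 6>5; P2→S gives 9>4; P3→Z gives 6>2]
(A,R,Z): not NE [P1→C gives 9>3; P2→P gives 8>5]
(A,R,W): not NE [P1→B gives 9>3; P2→Q gives 4>3; P3→Z gives 6>1]
(A,S,X): not NE [P2→R gives 8>5]
(A,S,Y): not NE [P1→C gives 9>0; P3→X gives 8>7]
(A,S,Z): not NE [P1→D gives 8>0; P2→P gives 8>0; P3→X gives 8>2]
(A,S,W): not NE [P2→Q gives 4>2; P3→X gives 8>5]
(B,P,X): not NE [P2→Q gives 5>1; P3→Z gives 9>5]
(B,P,Y): not NE [P1→D gives 5>0; P2→R gives 9>7]
(B,P,Z): not NE [P1→C gives 4>3; P2→R gives 9>1]
(B,P,W): not NE [P2→Q gives 12>9; P3→Z gives 9>2]
(B,Q,X): not NE [P1→D gives 8>3]
(B,Q,Y): not NE [P2→R gives 9>6; P3→X gives 8>0]
(B,Q,Z): not NE [P1→C gives 9>0; P2→R gives 9>4; P3→X gives 8>1]
(B,Q,W): not NE [P3→X gives 8>1]
(B,R,X): not NE [P2→Q gives 5>0; P3→W gives 6>4]
(B,R,Y): not NE [P1→D gives 6>4; P3→W gives 6>2]
(B,R,Z): not NE [P1→C gives 9>3]
(B,R,W): not NE [P2→Q gives 12>9]
(B,S,X): not NE [P1→A gives 4>3; P2→Q gives 5>0; P3→W gives 9>2]
(B,S,Y): not NE [P1→C gives 9>4; P2→R gives 9>4; P3→W gives 9>6]
(B,S,Z): not NE [P1→D gives 8>6; P2→R gives 9>1; P3→W gives 9>7]
(B,S,W): not NE [P1→C gives 9>0; P2→Q gives 12>9]
(C,P,X): not NE [P2→Q gives 7>0; P3→W gives 8>5]
(C,P,Y): not NE [P1→D gives 5>0; P3→W gives 8>2]
(C,P,Z): NE
(C,P,W): not NE [P1→B gives 5>3; P2→Q gives 12>9]
(C,Q,X): not NE [P1→D gives 8>0]
(C,Q,Y): not NE [P1→B gives 9>3; P3→X gives 6>2]
(C,Q,Z): not NE [P2→R gives 8>7; P3→X gives 6>0]
(C,Q,W): not NE [P1→B gives 4>3; P3→X gives 6>2]
(C,R,X): not NE [P1→B gives 7>0; P2→Q gives 7>5]
(C,R,Y): not NE [P1→D gives 6>5; P2→Q gives 6>2; P3→X gives 9>7]
(C,R,Z): not NE [P3→X gives 9>2]
(C,R,W): not NE [P1→B gives 9>5; P2→Q gives 12>9; P3→X gives 9>5]
(C,S,X): not NE [P1→A gives 4>0; P2→Q gives 7>1]
(C,S,Y): not NE [P2→Q gives 6>0; P3→W gives 7>1]
(C,S,Z): not NE [P1→D gives 8>2; P2→R gives 8>3; P3→W gives 7>1]
(C,S,W): not NE [P2→Q gives 12>9]
(D,P,X): not NE [P1→C gives 8>3; P2→S gives 5>4; P3→Z gives 5>2]
(D,P,Y): not NE [P2→S gives 6>0; P3→Z gives 5>2]
(D,P,Z): not NE [P1→C gives 4>0]
(D,P,W): not NE [P1→B gives 5>4; P2→S gives 4>1; P3→Z gives 5>4]
(D,Q,X): not NE [P2→S gives 5>3; P3→Y gives 8>7]
(D,Q,Y): not NE [P1→B gives 9>6; P2→S gives 6>2]
(D,Q,Z): not NE [P1→C gives 9>0; P3→Y gives 8>6]
(D,Q,W): not NE [P1→B gives 4>0; P2→S gives 4>1; P3→Y gives 8>4]
(D,R,X): not NE [P1→B gives 7>3; P2→S gives 5>2; P3→Z gives 8>4]
(D,R,Y): not NE [P2→S gives 6>4; P3→Z gives 8>4]
(D,R,Z): not NE [P1→C gives 9>8; P2→Q gives 9>6]
(D,R,W): not NE [P1→B gives 9>6; P2→S gives 4>3; P3→Z gives 8>5]
(D,S,X): not NE [P1→A gives 4>2; P3→Y gives 5>4]
(D,S,Y): not NE [P1→C gives 9>8]
(D,S,Z): not NE [P2→Q gives 9>6; P3→Y gives 5>4]
(D,S,W): not NE [P1→C gives 9>7; P3→Y gives 5>3]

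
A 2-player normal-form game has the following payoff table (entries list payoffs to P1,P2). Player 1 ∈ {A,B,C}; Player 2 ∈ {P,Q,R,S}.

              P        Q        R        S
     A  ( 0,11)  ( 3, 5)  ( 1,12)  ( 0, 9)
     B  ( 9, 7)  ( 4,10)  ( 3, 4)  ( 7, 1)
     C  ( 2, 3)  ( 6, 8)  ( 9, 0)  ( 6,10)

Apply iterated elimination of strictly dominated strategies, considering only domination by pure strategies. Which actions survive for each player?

P1 drop A (B beats it: P:9>0 Q:4>3 R:3>1 S:7>0)
P2 drop P (Q beats it: B:10>7 C:8>3)
P2 drop R (Q beats it: B:10>4 C:8>0)
P1→{B,C} P2→{Q,S}

Survivors P1:{B,C} P2:{Q,S}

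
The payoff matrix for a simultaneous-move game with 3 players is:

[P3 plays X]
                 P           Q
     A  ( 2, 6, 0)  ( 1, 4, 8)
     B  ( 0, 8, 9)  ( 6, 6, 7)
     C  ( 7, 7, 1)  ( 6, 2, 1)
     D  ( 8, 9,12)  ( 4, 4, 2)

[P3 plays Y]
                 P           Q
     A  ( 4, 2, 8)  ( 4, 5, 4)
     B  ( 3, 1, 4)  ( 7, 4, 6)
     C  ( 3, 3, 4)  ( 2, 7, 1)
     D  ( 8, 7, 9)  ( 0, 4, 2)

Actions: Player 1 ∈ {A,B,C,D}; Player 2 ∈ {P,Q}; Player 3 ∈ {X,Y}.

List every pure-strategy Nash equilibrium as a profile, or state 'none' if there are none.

(A,P,X): not NE [P1→D gives 8>2; P3→Y gives 8>0]
(A,P,Y): not NE [P1→D gives 8>4; P2→Q gives 5>2]
(A,Q,X): not NE [P1→C gives 6>1; P2→P gives 6>4]
(A,Q,Y): not NE [P1→B gives 7>4; P3→X gives 8>4]
(B,P,X): not NE [P1→D gives 8>0]
(B,P,Y): not NE [P1→D gives 8>3; P2→Q gives 4>1; P3→X gives 9>4]
(B,Q,X): not NE [P2→P gives 8>6]
(B,Q,Y): not NE [P3→X gives 7>6]
(C,P,X): not NE [P1→D gives 8>7; P3→Y gives 4>1]
(C,P,Y): not NE [P1→D gives 8>3; P2→Q gives 7>3]
(C,Q,X): not NE [P2→P gives 7>2]
(C,Q,Y): not NE [P1→B gives 7>2]
(D,P,X): NE
(D,P,Y): not NE [P3→X gives 12>9]
(D,Q,X): not NE [P1→C gives 6>4; P2→P gives 9>4]
(D,Q,Y): not NE [P1→B gives 7>0; P2→P gives 7>4]

PSNE = {(D,P,X)}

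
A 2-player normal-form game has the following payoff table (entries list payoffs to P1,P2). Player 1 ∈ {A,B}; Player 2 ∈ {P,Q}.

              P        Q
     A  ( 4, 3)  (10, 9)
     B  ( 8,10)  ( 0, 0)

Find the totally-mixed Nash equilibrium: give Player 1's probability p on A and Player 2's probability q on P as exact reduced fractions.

P1 indiff ⇒ q·4+(1-q)·10 = q·8+(1-q)·0 ⇒ q(-4) = (1-q)(-10) ⇒ q = 5/7
P2 indiff ⇒ p·3+(1-p)·10 = p·9+(1-p)·0 ⇒ p(-6) = (1-p)(-10) ⇒ p = 5/8

p=5/8, q=5/7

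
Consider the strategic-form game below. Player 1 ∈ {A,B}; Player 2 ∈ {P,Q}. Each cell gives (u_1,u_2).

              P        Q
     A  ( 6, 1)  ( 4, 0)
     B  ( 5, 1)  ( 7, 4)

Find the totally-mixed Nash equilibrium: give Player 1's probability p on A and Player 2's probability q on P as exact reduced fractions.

P1 indiff ⇒ q·6+(1-q)·4 = q·5+(1-q)·7 ⇒ q(1) = (1-q)(3) ⇒ q = 3/4
P2 indiff ⇒ p·1+(1-p)·1 = p·0+(1-p)·4 ⇒ p(1) = (1-p)(3) ⇒ p = 3/4

p=3/4, q=3/4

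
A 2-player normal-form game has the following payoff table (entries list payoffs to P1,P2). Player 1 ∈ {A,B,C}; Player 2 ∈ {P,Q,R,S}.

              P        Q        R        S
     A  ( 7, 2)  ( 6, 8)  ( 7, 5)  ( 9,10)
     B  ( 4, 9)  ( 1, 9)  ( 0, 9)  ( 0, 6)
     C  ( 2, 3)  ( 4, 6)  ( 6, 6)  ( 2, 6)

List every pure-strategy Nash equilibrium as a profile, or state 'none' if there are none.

(A,P): not NE [P2→S gives 10>2]
(A,Q): not NE [P2→S gives 10>8]
(A,R): not NE [P2→S gives 10>5]
(A,S): NE
(B,P): not NE [P1→A gives 7>4]
(B,Q): not NE [P1→A gives 6>1]
(B,R): not NE [P1→A gives 7>0]
(B,S): not NE [P1→A gives 9>0; P2→R gives 9>6]
(C,P): not NE [P1→A gives 7>2; P2→S gives 6>3]
(C,Q): not NE [P1→A gives 6>4]
(C,R): not NE [P1→A gives 7>6]
(C,S): not NE [P1→A gives 9>2]

Nash profiles: (A,S)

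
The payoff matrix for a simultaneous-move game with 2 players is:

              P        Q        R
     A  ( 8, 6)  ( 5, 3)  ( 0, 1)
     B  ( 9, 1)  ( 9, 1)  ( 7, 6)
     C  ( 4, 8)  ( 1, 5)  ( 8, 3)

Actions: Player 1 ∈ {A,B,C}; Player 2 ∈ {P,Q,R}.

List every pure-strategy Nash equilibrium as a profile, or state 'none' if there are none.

Equilibria: none

(A,P): not NE [P1→B gives 9>8]
(A,Q): not NE [P1→B gives 9>5; P2→P gives 6>3]
(A,R): not NE [P1→C gives 8>0; P2→P gives 6>1]
(B,P): not NE [P2→R gives 6>1]
(B,Q): not NE [P2→R gives 6>1]
(B,R): not NE [P1→C gives 8>7]
(C,P): not NE [P1→B gives 9>4]
(C,Q): not NE [P1→B gives 9>1; P2→P gives 8>5]
(C,R): not NE [P2→P gives 8>3]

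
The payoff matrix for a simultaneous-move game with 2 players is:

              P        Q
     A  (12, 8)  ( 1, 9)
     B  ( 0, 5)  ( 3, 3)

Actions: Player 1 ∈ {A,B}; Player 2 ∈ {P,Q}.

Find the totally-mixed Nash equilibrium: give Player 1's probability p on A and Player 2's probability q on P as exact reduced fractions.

P1 indiff ⇒ q·12+(1-q)·1 = q·0+(1-q)·3 ⇒ q(12) = (1-q)(2) ⇒ q = 1/7
P2 indiff ⇒ p·8+(1-p)·5 = p·9+(1-p)·3 ⇒ p(-1) = (1-p)(-2) ⇒ p = 2/3

(p,q) = (2/3, 1/7)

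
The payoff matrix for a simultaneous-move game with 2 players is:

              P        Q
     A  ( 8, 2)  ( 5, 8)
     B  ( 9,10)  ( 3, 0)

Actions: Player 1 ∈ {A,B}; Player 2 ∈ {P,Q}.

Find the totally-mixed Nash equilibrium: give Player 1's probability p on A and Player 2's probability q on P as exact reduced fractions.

P1 indiff ⇒ q·8+(1-q)·5 = q·9+(1-q)·3 ⇒ q(-1) = (1-q)(-2) ⇒ q = 2/3
P2 indiff ⇒ p·2+(1-p)·10 = p·8+(1-p)·0 ⇒ p(-6) = (1-p)(-10) ⇒ p = 5/8

P1 mixes 5/8 on A; P2 mixes 2/3 on P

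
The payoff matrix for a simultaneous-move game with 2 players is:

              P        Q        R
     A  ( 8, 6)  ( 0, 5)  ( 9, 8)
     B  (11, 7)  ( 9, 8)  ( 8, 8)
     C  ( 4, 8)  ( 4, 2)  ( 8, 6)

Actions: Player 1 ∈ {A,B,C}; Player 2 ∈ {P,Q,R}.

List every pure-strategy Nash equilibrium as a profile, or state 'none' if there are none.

(A,P): not NE [P1→B gives 11>8; P2→R gives 8>6]
(A,Q): not NE [P1→B gives 9>0; P2→R gives 8>5]
(A,R): NE
(B,P): not NE [P2→R gives 8>7]
(B,Q): NE
(B,R): not NE [P1→A gives 9>8]
(C,P): not NE [P1→B gives 11>4]
(C,Q): not NE [P1→B gives 9>4; P2→P gives 8>2]
(C,R): not NE [P1→A gives 9>8; P2→P gives 8>6]

PSNE = {(A,R), (B,Q)}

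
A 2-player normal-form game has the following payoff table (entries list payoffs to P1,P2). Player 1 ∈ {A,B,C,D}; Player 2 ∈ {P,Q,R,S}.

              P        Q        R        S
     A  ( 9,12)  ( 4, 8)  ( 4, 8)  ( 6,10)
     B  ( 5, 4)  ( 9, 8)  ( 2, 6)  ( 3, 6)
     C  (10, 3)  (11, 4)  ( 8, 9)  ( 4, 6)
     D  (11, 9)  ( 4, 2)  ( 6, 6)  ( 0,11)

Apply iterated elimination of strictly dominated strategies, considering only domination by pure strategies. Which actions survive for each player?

Remaining: P1:{A,C,D} P2:{P,R,S}

P1 drop B (C beats it: P:10>5 Q:11>9 R:8>2 S:4>3)
P2 drop Q (S beats it: A:10>8 C:6>4 D:11>2)
P1→{A,C,D} P2→{P,R,S}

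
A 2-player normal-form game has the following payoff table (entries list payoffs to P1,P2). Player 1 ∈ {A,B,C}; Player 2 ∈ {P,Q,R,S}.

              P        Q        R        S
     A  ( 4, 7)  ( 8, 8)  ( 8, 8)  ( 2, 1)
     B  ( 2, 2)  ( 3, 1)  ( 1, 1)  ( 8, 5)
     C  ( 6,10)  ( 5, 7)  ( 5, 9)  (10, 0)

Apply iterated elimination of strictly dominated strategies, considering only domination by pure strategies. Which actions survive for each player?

IESDS → P1:{A,C} P2:{P,Q,R}

P1 drop B (C beats it: P:6>2 Q:5>3 R:5>1 S:10>8)
P2 drop S (P beats it: A:7>1 C:10>0)
P1→{A,C} P2→{P,Q,R}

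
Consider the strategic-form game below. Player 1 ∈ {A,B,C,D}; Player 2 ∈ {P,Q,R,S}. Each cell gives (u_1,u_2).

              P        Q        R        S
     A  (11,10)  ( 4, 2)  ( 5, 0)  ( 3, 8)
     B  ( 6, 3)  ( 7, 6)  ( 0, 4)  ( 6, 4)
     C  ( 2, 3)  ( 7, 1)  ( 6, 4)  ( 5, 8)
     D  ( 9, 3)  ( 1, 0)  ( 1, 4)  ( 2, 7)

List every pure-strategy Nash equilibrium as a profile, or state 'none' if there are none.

(A,P): NE
(A,Q): not NE [P1→C gives 7>4; P2→P gives 10>2]
(A,R): not NE [P1→C gives 6>5; P2→P gives 10>0]
(A,S): not NE [P1→B gives 6>3; P2→P gives 10>8]
(B,P): not NE [P1→A gives 11>6; P2→Q gives 6>3]
(B,Q): NE
(B,R): not NE [P1→C gives 6>0; P2→Q gives 6>4]
(B,S): not NE [P2→Q gives 6>4]
(C,P): not NE [P1→A gives 11>2; P2→S gives 8>3]
(C,Q): not NE [P2→S gives 8>1]
(C,R): not NE [P2→S gives 8>4]
(C,S): not NE [P1→B gives 6>5]
(D,P): not NE [P1→A gives 11>9; P2→S gives 7>3]
(D,Q): not NE [P1→C gives 7>1; P2→S gives 7>0]
(D,R): not NE [P1→C gives 6>1; P2→S gives 7>4]
(D,S): not NE [P1→B gives 6>2]

NE set: (A,P), (B,Q)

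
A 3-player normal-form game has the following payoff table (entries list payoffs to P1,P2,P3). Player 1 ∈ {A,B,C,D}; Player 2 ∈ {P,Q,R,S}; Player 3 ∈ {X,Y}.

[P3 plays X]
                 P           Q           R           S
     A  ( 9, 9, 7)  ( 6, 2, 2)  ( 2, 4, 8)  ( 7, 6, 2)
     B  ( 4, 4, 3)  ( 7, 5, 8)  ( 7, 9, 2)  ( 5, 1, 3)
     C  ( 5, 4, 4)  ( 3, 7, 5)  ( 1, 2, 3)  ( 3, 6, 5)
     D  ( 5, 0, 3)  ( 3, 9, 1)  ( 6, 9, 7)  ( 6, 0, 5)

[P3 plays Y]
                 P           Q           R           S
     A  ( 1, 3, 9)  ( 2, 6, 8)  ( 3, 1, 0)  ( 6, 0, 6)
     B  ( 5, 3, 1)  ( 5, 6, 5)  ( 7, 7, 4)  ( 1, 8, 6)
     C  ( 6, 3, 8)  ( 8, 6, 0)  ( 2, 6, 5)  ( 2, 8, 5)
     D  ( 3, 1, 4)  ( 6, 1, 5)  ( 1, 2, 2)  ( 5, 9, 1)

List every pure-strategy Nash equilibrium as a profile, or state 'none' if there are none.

No pure NE.

(A,P,X): not NE [P3→Y gives 9>7]
(A,P,Y): not NE [P1→C gives 6>1; P2→Q gives 6>3]
(A,Q,X): not NE [P1→B gives 7>6; P2→P gives 9>2; P3→Y gives 8>2]
(A,Q,Y): not NE [P1→C gives 8>2]
(A,R,X): not NE [P1→B gives 7>2; P2→P gives 9>4]
(A,R,Y): not NE [P1→B gives 7>3; P2→Q gives 6>1; P3→X gives 8>0]
(A,S,X): not NE [P2→P gives 9>6; P3→Y gives 6>2]
(A,S,Y): not NE [P2→Q gives 6>0]
(B,P,X): not NE [P1→A gives 9>4; P2→R gives 9>4]
(B,P,Y): not NE [P1→C gives 6>5; P2→S gives 8>3; P3→X gives 3>1]
(B,Q,X): not NE [P2→R gives 9>5]
(B,Q,Y): not NE [P1→C gives 8>5; P2→S gives 8>6; P3→X gives 8>5]
(B,R,X): not NE [P3→Y gives 4>2]
(B,R,Y): not NE [P2→S gives 8>7]
(B,S,X): not NE [P1→A gives 7>5; P2→R gives 9>1; P3→Y gives 6>3]
(B,S,Y): not NE [P1→A gives 6>1]
(C,P,X): not NE [P1→A gives 9>5; P2→Q gives 7>4; P3→Y gives 8>4]
(C,P,Y): not NE [P2→S gives 8>3]
(C,Q,X): not NE [P1→B gives 7>3]
(C,Q,Y): not NE [P2→S gives 8>6; P3→X gives 5>0]
(C,R,X): not NE [P1→B gives 7>1; P2→Q gives 7>2; P3→Y gives 5>3]
(C,R,Y): not NE [P1→B gives 7>2; P2→S gives 8>6]
(C,S,X): not NE [P1→A gives 7>3; P2→Q gives 7>6]
(C,S,Y): not NE [P1→A gives 6>2]
(D,P,X): not NE [P1→A gives 9>5; P2→R gives 9>0; P3→Y gives 4>3]
(D,P,Y): not NE [P1→C gives 6>3; P2→S gives 9>1]
(D,Q,X): not NE [P1→B gives 7>3; P3→Y gives 5>1]
(D,Q,Y): not NE [P1→C gives 8>6; P2→S gives 9>1]
(D,R,X): not NE [P1→B gives 7>6]
(D,R,Y): not NE [P1→B gives 7>1; P2→S gives 9>2; P3→X gives 7>2]
(D,S,X): not NE [P1→A gives 7>6; P2→R gives 9>0]
(D,S,Y): not NE [P1→A gives 6>5; P3→X gives 5>1]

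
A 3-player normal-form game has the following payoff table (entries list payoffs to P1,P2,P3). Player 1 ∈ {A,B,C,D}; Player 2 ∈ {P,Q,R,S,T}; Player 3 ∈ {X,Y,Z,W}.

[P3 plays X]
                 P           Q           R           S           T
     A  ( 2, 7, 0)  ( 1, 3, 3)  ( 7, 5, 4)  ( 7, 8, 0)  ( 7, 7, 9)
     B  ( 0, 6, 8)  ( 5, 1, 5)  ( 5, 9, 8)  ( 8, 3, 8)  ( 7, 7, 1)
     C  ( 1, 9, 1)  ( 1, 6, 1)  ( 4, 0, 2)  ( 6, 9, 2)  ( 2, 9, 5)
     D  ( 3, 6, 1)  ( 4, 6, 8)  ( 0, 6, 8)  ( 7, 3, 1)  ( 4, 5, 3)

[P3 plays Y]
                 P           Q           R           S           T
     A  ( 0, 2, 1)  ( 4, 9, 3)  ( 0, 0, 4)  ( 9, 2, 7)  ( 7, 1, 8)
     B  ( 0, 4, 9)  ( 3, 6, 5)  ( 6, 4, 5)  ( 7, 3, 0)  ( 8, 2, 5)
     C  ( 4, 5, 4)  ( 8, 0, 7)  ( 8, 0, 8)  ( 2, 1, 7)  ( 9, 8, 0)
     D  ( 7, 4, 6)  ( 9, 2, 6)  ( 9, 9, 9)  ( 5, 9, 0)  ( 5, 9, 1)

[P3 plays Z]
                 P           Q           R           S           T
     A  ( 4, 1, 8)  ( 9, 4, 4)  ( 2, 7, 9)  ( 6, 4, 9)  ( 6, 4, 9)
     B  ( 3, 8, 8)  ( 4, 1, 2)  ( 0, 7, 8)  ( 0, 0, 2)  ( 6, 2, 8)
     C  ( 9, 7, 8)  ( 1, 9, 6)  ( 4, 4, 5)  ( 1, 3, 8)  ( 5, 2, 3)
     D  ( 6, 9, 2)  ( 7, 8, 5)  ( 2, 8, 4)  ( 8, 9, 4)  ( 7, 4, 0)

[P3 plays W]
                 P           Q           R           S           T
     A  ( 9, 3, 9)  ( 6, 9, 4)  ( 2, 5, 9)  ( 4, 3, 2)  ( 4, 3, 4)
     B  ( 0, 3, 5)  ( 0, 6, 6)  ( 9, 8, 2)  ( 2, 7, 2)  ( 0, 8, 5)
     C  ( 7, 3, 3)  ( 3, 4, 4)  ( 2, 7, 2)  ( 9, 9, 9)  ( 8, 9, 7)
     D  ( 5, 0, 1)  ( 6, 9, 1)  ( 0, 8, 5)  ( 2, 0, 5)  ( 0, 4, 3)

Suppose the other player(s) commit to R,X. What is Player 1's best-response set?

P1 best: {A}

u_1(A vs R,X) = 7
u_1(B vs R,X) = 5
u_1(C vs R,X) = 4
u_1(D vs R,X) = 0
max payoff 7 at {A}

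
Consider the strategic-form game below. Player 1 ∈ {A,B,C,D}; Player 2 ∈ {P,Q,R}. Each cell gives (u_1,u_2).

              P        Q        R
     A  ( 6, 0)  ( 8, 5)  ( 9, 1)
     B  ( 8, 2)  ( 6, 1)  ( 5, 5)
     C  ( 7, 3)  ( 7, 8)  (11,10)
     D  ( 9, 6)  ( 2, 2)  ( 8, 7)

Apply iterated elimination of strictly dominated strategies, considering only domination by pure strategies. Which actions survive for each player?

P2 drop P (R beats it: A:1>0 B:5>2 C:10>3 D:7>6)
P1 drop B (A beats it: Q:8>6 R:9>5)
P1 drop D (A beats it: Q:8>2 R:9>8)
P1→{A,C} P2→{Q,R}

Survivors P1:{A,C} P2:{Q,R}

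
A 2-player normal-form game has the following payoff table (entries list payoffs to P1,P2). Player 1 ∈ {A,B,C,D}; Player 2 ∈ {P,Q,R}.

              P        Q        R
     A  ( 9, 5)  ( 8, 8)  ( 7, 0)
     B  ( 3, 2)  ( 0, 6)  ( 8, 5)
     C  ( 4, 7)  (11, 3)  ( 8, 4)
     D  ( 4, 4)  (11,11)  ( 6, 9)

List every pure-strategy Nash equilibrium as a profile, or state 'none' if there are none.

NE set: (D,Q)

(A,P): not NE [P2→Q gives 8>5]
(A,Q): not NE [P1→D gives 11>8]
(A,R): not NE [P1→C gives 8>7; P2→Q gives 8>0]
(B,P): not NE [P1→A gives 9>3; P2→Q gives 6>2]
(B,Q): not NE [P1→D gives 11>0]
(B,R): not NE [P2→Q gives 6>5]
(C,P): not NE [P1→A gives 9>4]
(C,Q): not NE [P2→P gives 7>3]
(C,R): not NE [P2→P gives 7>4]
(D,P): not NE [P1→A gives 9>4; P2→Q gives 11>4]
(D,Q): NE
(D,R): not NE [P1→C gives 8>6; P2→Q gives 11>9]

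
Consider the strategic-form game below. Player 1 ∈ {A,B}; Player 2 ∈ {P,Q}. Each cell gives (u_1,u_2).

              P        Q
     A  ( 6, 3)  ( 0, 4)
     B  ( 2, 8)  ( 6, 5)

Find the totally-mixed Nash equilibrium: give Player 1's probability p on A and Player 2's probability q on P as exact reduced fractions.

(p,q) = (3/4, 3/5)

P1 indiff ⇒ q·6+(1-q)·0 = q·2+(1-q)·6 ⇒ q(4) = (1-q)(6) ⇒ q = 3/5
P2 indiff ⇒ p·3+(1-p)·8 = p·4+(1-p)·5 ⇒ p(-1) = (1-p)(-3) ⇒ p = 3/4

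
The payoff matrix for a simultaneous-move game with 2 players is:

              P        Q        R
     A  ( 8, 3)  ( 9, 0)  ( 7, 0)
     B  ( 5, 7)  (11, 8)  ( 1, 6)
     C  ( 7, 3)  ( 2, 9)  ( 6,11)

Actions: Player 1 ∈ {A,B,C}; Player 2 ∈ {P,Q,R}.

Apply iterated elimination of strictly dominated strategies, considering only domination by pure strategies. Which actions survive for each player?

P1 drop C (A beats it: P:8>7 Q:9>2 R:7>6)
P2 drop R (P beats it: A:3>0 B:7>6)
P1→{A,B} P2→{P,Q}

Remaining: P1:{A,B} P2:{P,Q}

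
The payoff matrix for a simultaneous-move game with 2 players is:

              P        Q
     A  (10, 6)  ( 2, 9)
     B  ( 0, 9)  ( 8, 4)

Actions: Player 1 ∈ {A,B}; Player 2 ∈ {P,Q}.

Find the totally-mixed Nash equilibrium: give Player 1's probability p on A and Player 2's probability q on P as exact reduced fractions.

p=5/8, q=3/8

P1 indiff ⇒ q·10+(1-q)·2 = q·0+(1-q)·8 ⇒ q(10) = (1-q)(6) ⇒ q = 3/8
P2 indiff ⇒ p·6+(1-p)·9 = p·9+(1-p)·4 ⇒ p(-3) = (1-p)(-5) ⇒ p = 5/8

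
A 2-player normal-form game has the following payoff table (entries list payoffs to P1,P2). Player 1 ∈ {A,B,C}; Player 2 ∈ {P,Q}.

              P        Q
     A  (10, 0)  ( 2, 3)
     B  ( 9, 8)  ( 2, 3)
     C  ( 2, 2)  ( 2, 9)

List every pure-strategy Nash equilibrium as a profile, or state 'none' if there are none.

(A,P): not NE [P2→Q gives 3>0]
(A,Q): NE
(B,P): not NE [P1→A gives 10>9]
(B,Q): not NE [P2→P gives 8>3]
(C,P): not NE [P1→A gives 10>2; P2→Q gives 9>2]
(C,Q): NE

NE set: (A,Q), (C,Q)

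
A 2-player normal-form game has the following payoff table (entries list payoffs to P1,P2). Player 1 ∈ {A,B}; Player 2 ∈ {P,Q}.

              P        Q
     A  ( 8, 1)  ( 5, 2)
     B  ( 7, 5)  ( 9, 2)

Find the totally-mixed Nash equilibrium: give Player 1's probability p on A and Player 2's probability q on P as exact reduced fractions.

P1 indiff ⇒ q·8+(1-q)·5 = q·7+(1-q)·9 ⇒ q(1) = (1-q)(4) ⇒ q = 4/5
P2 indiff ⇒ p·1+(1-p)·5 = p·2+(1-p)·2 ⇒ p(-1) = (1-p)(-3) ⇒ p = 3/4

P1 mixes 3/4 on A; P2 mixes 4/5 on P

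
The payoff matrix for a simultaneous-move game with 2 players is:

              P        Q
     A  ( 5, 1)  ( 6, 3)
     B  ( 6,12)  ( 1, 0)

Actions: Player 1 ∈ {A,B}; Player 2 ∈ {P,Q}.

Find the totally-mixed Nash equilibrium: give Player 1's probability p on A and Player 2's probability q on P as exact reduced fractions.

P1 indiff ⇒ q·5+(1-q)·6 = q·6+(1-q)·1 ⇒ q(-1) = (1-q)(-5) ⇒ q = 5/6
P2 indiff ⇒ p·1+(1-p)·12 = p·3+(1-p)·0 ⇒ p(-2) = (1-p)(-12) ⇒ p = 6/7

(p,q) = (6/7, 5/6)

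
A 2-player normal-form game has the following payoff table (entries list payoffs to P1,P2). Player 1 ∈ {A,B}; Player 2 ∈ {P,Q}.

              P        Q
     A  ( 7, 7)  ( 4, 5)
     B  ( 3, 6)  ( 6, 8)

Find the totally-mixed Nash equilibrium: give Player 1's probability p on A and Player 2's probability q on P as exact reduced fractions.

p=1/2, q=1/3

P1 indiff ⇒ q·7+(1-q)·4 = q·3+(1-q)·6 ⇒ q(4) = (1-q)(2) ⇒ q = 1/3
P2 indiff ⇒ p·7+(1-p)·6 = p·5+(1-p)·8 ⇒ p(2) = (1-p)(2) ⇒ p = 1/2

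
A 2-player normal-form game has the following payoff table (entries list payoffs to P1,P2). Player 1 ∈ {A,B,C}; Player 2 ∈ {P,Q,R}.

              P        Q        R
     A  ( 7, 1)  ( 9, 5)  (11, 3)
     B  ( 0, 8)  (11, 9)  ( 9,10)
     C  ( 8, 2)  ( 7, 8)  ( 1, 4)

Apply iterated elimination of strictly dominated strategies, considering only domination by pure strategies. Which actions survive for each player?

P2 drop P (Q beats it: A:5>1 B:9>8 C:8>2)
P1 drop C (A beats it: Q:9>7 R:11>1)
P1→{A,B} P2→{Q,R}

Remaining: P1:{A,B} P2:{Q,R}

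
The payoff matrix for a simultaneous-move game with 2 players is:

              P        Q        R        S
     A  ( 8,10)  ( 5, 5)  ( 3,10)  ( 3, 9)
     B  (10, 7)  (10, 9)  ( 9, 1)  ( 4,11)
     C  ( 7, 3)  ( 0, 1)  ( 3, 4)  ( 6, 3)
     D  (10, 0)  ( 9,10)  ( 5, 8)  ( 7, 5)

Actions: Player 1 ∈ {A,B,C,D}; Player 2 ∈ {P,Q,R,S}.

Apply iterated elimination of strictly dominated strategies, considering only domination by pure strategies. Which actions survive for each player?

Survivors P1:{B,D} P2:{Q,S}

P1 drop A (B beats it: P:10>8 Q:10>5 R:9>3 S:4>3)
P1 drop C (D beats it: P:10>7 Q:9>0 R:5>3 S:7>6)
P2 drop P (Q beats it: B:9>7 D:10>0)
P2 drop R (Q beats it: B:9>1 D:10>8)
P1→{B,D} P2→{Q,S}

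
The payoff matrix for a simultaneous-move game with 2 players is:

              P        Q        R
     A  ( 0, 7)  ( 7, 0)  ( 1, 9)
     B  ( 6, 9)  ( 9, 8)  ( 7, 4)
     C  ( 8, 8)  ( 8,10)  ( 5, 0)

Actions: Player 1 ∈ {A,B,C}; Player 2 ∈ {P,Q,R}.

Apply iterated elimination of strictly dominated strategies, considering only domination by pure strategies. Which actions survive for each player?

P1 drop A (B beats it: P:6>0 Q:9>7 R:7>1)
P2 drop R (P beats it: B:9>4 C:8>0)
P1→{B,C} P2→{P,Q}

Remaining: P1:{B,C} P2:{P,Q}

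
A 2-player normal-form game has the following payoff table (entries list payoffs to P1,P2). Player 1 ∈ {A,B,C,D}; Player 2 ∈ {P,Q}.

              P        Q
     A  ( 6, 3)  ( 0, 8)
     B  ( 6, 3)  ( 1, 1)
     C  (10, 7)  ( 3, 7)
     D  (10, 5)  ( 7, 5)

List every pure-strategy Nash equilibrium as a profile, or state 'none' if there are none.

(A,P): not NE [P1→D gives 10>6; P2→Q gives 8>3]
(A,Q): not NE [P1→D gives 7>0]
(B,P): not NE [P1→D gives 10>6]
(B,Q): not NE [P1→D gives 7>1; P2→P gives 3>1]
(C,P): NE
(C,Q): not NE [P1→D gives 7>3]
(D,P): NE
(D,Q): NE

NE set: (C,P), (D,P), (D,Q)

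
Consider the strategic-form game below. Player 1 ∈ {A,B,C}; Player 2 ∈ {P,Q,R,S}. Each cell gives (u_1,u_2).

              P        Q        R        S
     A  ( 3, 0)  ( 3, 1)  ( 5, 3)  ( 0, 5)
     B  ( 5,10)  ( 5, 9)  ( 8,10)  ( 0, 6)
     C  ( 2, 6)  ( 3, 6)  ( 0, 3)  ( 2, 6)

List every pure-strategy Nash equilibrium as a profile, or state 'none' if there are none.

Nash profiles: (B,P), (B,R), (C,S)

(A,P): not NE [P1→B gives 5>3; P2→S gives 5>0]
(A,Q): not NE [P1→B gives 5>3; P2→S gives 5>1]
(A,R): not NE [P1→B gives 8>5; P2→S gives 5>3]
(A,S): not NE [P1→C gives 2>0]
(B,P): NE
(B,Q): not NE [P2→R gives 10>9]
(B,R): NE
(B,S): not NE [P1→C gives 2>0; P2→R gives 10>6]
(C,P): not NE [P1→B gives 5>2]
(C,Q): not NE [P1→B gives 5>3]
(C,R): not NE [P1→B gives 8>0; P2→S gives 6>3]
(C,S): NE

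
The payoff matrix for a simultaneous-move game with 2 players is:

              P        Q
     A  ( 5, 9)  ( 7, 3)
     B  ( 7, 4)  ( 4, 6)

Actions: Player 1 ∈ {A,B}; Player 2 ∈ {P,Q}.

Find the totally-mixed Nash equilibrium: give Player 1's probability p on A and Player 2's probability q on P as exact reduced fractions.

p=1/4, q=3/5

P1 indiff ⇒ q·5+(1-q)·7 = q·7+(1-q)·4 ⇒ q(-2) = (1-q)(-3) ⇒ q = 3/5
P2 indiff ⇒ p·9+(1-p)·4 = p·3+(1-p)·6 ⇒ p(6) = (1-p)(2) ⇒ p = 1/4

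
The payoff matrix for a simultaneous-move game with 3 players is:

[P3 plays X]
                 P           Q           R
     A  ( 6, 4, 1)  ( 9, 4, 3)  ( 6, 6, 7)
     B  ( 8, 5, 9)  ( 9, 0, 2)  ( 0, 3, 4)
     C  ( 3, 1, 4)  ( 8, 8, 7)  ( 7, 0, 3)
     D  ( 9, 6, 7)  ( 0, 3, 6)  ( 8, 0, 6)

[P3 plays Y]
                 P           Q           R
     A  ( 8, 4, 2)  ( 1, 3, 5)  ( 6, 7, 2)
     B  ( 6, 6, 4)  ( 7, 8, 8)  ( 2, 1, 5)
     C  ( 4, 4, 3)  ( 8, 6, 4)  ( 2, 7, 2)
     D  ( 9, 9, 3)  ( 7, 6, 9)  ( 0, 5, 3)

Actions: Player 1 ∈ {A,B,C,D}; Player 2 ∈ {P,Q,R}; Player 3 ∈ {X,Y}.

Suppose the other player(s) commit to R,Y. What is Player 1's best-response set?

u_1(A vs R,Y) = 6
u_1(B vs R,Y) = 2
u_1(C vs R,Y) = 2
u_1(D vs R,Y) = 0
max payoff 6 at {A}

P1 best: {A}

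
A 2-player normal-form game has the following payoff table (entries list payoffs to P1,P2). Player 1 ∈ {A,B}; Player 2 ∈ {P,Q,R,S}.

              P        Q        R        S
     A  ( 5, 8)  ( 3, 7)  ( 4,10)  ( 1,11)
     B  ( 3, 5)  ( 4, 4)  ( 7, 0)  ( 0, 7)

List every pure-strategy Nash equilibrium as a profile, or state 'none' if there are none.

NE set: (A,S)

(A,P): not NE [P2→S gives 11>8]
(A,Q): not NE [P1→B gives 4>3; P2→S gives 11>7]
(A,R): not NE [P1→B gives 7>4; P2→S gives 11>10]
(A,S): NE
(B,P): not NE [P1→A gives 5>3; P2→S gives 7>5]
(B,Q): not NE [P2→S gives 7>4]
(B,R): not NE [P2→S gives 7>0]
(B,S): not NE [P1→A gives 1>0]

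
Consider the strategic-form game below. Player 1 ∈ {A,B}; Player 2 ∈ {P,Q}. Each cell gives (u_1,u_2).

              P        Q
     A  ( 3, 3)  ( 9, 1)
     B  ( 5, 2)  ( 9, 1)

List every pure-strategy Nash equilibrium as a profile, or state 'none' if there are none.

(A,P): not NE [P1→B gives 5>3]
(A,Q): not NE [P2→P gives 3>1]
(B,P): NE
(B,Q): not NE [P2→P gives 2>1]

NE set: (B,P)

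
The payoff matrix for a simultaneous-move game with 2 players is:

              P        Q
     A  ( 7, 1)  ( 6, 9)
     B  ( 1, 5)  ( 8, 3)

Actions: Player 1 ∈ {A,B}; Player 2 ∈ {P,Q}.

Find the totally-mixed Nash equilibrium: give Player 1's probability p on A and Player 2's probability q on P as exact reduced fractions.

P1 indiff ⇒ q·7+(1-q)·6 = q·1+(1-q)·8 ⇒ q(6) = (1-q)(2) ⇒ q = 1/4
P2 indiff ⇒ p·1+(1-p)·5 = p·9+(1-p)·3 ⇒ p(-8) = (1-p)(-2) ⇒ p = 1/5

(p,q) = (1/5, 1/4)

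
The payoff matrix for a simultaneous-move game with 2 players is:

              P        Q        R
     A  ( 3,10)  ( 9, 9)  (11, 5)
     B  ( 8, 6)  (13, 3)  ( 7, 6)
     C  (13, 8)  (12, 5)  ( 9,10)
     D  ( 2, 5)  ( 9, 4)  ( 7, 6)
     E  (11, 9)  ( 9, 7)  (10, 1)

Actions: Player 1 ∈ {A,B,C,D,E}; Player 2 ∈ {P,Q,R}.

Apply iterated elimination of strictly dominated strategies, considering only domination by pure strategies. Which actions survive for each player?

IESDS → P1:{A,C,E} P2:{P,R}

P1 drop D (C beats it: P:13>2 Q:12>9 R:9>7)
P2 drop Q (P beats it: A:10>9 B:6>3 C:8>5 E:9>7)
P1 drop B (C beats it: P:13>8 R:9>7)
P1→{A,C,E} P2→{P,R}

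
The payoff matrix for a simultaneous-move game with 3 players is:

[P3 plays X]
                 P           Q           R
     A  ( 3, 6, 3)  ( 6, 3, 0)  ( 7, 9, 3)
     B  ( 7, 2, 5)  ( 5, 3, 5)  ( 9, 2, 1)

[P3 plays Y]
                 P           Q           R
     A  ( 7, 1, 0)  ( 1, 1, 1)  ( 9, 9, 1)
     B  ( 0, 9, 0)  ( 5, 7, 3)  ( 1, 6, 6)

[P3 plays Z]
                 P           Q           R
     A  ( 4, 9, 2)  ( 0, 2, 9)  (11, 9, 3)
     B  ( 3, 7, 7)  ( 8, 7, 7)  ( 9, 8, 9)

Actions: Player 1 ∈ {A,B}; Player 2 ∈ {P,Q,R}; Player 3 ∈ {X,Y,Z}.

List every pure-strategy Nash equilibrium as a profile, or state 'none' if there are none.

(A,P,X): not NE [P1→B gives 7>3; P2→R gives 9>6]
(A,P,Y): not NE [P2→R gives 9>1; P3→X gives 3>0]
(A,P,Z): not NE [P3→X gives 3>2]
(A,Q,X): not NE [P2→R gives 9>3; P3→Z gives 9>0]
(A,Q,Y): not NE [P1→B gives 5>1; P2→R gives 9>1; P3→Z gives 9>1]
(A,Q,Z): not NE [P1→B gives 8>0; P2→R gives 9>2]
(A,R,X): not NE [P1→B gives 9>7]
(A,R,Y): not NE [P3→Z gives 3>1]
(A,R,Z): NE
(B,P,X): not NE [P2→Q gives 3>2; P3→Z gives 7>5]
(B,P,Y): not NE [P1→A gives 7>0; P3→Z gives 7>0]
(B,P,Z): not NE [P1→A gives 4>3; P2→R gives 8>7]
(B,Q,X): not NE [P1→A gives 6>5; P3→Z gives 7>5]
(B,Q,Y): not NE [P2→P gives 9>7; P3→Z gives 7>3]
(B,Q,Z): not NE [P2→R gives 8>7]
(B,R,X): not NE [P2→Q gives 3>2; P3→Z gives 9>1]
(B,R,Y): not NE [P1→A gives 9>1; P2→P gives 9>6; P3→Z gives 9>6]
(B,R,Z): not NE [P1→A gives 11>9]

NE set: (A,R,Z)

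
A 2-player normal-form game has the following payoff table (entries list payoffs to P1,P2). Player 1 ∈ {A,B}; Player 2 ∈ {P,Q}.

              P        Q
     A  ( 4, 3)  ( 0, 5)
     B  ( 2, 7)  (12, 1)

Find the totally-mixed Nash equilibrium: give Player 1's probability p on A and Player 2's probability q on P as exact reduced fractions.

P1 indiff ⇒ q·4+(1-q)·0 = q·2+(1-q)·12 ⇒ q(2) = (1-q)(12) ⇒ q = 6/7
P2 indiff ⇒ p·3+(1-p)·7 = p·5+(1-p)·1 ⇒ p(-2) = (1-p)(-6) ⇒ p = 3/4

p=3/4, q=6/7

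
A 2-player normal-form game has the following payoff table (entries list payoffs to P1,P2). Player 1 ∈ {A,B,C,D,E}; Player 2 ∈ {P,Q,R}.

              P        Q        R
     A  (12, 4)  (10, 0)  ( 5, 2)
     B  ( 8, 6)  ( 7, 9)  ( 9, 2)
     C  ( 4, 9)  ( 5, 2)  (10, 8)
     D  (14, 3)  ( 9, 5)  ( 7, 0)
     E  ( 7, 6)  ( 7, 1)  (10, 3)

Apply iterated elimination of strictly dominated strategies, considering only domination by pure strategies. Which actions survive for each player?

Survivors P1:{A,D} P2:{P,Q}

P2 drop R (P beats it: A:4>2 B:6>2 C:9>8 D:3>0 E:6>3)
P1 drop B (A beats it: P:12>8 Q:10>7)
P1 drop C (A beats it: P:12>4 Q:10>5)
P1 drop E (A beats it: P:12>7 Q:10>7)
P1→{A,D} P2→{P,Q}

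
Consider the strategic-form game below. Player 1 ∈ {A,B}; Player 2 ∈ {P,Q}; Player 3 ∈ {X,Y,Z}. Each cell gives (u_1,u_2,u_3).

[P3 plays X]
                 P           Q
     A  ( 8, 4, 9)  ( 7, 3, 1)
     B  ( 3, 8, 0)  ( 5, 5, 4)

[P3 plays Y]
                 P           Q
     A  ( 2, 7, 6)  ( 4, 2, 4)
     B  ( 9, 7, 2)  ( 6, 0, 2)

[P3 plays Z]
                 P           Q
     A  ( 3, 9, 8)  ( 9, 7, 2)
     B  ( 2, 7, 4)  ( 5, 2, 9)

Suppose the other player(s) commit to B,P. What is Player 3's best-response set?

u_3(X vs B,P) = 0
u_3(Y vs B,P) = 2
u_3(Z vs B,P) = 4
max payoff 4 at {Z}

BR_3 = {Z}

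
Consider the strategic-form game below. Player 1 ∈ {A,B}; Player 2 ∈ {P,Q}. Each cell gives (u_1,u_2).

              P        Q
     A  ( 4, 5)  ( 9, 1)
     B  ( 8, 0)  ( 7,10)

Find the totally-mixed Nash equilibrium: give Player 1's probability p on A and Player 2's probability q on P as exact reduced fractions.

p=5/7, q=1/3

P1 indiff ⇒ q·4+(1-q)·9 = q·8+(1-q)·7 ⇒ q(-4) = (1-q)(-2) ⇒ q = 1/3
P2 indiff ⇒ p·5+(1-p)·0 = p·1+(1-p)·10 ⇒ p(4) = (1-p)(10) ⇒ p = 5/7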